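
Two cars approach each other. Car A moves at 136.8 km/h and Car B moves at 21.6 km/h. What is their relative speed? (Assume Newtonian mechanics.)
v_rel = v_A + v_B = 136.8 + 21.6 = 158.4 km/h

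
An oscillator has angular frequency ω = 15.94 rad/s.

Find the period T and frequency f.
T = 2π/ω = 2π/15.94 = 0.3942 s; f = ω/2π = 2.537 Hz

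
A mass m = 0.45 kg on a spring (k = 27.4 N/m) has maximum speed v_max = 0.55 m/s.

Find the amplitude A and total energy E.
½mv²_max = ½kA² → A = v_max√(m/k) = 0.55×√(0.45/27.4) = 0.07048 m = 7.048 cm
E = ½mv²_max = ½×0.45×0.55² = 0.06806 J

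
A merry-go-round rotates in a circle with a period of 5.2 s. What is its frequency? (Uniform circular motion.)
f = 1/T = 1/5.2 = 0.1923 Hz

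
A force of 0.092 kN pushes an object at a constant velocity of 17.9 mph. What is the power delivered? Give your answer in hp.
P = Fv = 92 N × 8.002 m/s = 736.2 W = 0.9872 hp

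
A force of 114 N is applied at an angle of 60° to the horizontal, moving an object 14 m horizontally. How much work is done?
W = Fd cosθ = 114×14×cos(60°) = 798.0 J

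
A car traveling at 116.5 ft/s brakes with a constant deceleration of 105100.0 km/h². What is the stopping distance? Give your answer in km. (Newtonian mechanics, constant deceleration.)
d = v₀² / (2a) (with unit conversion) = 0.07774 km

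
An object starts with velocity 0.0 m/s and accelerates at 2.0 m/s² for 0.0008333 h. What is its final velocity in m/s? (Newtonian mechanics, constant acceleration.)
v = v₀ + at (with unit conversion) = 6.0 m/s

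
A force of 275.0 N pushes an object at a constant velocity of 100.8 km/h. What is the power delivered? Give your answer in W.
P = Fv = 275 N × 28 m/s = 7700 W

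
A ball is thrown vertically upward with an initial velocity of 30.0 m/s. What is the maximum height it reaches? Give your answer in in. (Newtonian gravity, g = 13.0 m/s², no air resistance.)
h_max = v₀²/(2g) (with unit conversion) = 1363.0 in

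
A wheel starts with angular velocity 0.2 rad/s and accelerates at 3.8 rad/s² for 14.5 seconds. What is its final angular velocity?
ω = ω₀ + αt = 0.2 + 3.8 × 14.5 = 55.3 rad/s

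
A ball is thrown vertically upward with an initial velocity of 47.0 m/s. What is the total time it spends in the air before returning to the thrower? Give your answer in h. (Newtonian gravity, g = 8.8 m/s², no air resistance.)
t_total = 2v₀/g (with unit conversion) = 0.002967 h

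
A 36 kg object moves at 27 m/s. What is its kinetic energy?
KE = ½mv² = ½×36×27² = 13122.0 J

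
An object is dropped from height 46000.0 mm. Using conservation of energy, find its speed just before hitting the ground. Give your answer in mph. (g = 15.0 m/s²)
mgh = ½mv² → v = √(2gh) = √(2×15.0×46) = 37.15 m/s = 83.1 mph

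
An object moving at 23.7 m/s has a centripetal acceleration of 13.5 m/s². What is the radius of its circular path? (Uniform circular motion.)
r = v²/a_c = 23.7²/13.5 = 41.61 m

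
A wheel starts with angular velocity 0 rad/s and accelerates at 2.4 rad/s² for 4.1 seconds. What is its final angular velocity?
ω = ω₀ + αt = 0 + 2.4 × 4.1 = 9.84 rad/s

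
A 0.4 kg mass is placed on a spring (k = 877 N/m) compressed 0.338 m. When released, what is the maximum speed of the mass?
½kx² = ½mv² → v = x√(k/m) = 0.338×√(877/0.4) = 15.83 m/s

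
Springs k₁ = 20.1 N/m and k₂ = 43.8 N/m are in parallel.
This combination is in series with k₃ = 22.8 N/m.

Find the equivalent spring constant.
k₁₂ = k₁ + k₂ = 63.9 N/m (parallel)
1/k_eq = 1/k₁₂ + 1/k₃ → k_eq = 16.8 N/m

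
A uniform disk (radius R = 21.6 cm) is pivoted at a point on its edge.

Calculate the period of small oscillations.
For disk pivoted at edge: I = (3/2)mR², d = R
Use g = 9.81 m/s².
I/m = (3/2)R² = 0.06998 m²; d = R = 0.216 m
T = 2π√((3/2)R²/(gR)) = 2π√(3R/(2g)) = 1.142 s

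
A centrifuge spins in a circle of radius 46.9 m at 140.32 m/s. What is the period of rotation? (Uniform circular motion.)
T = 2πr/v = 2π×46.9/140.32 = 2.1 s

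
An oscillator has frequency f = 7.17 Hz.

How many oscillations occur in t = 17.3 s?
n = f×t = 7.17×17.3 = 124 oscillations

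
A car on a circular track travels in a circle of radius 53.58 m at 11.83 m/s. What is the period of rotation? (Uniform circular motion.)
T = 2πr/v = 2π×53.58/11.83 = 28.46 s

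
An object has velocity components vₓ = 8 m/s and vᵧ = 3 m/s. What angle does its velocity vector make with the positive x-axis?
θ = arctan(vᵧ/vₓ) = arctan(3/8) = 20.56°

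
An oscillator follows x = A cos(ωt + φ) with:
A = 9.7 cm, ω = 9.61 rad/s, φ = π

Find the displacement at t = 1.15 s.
x = A cos(ωt + φ) = 9.7×cos(9.61×1.15 + π) = -0.5422 cm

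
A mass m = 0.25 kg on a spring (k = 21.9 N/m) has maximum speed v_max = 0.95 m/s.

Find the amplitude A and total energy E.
½mv²_max = ½kA² → A = v_max√(m/k) = 0.95×√(0.25/21.9) = 0.1015 m = 10.15 cm
E = ½mv²_max = ½×0.25×0.95² = 0.1128 J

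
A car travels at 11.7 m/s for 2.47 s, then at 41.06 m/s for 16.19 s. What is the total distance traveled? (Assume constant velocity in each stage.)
d₁ = v₁t₁ = 11.7 × 2.47 = 28.899 m
d₂ = v₂t₂ = 41.06 × 16.19 = 664.761 m
d_total = 28.899 + 664.761 = 693.66 m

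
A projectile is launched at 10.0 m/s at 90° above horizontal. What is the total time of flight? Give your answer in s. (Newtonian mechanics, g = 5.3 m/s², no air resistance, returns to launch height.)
T = 2v₀sin(θ)/g = 3.774 s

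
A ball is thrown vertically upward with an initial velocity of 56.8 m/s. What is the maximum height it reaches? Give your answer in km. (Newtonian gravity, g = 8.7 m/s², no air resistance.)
h_max = v₀²/(2g) (with unit conversion) = 0.1854 km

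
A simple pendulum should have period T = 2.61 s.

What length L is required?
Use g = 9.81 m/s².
T = 2π√(L/g) → L = g(T/2π)² = 9.81×(2.61/2π)² = 1.693 m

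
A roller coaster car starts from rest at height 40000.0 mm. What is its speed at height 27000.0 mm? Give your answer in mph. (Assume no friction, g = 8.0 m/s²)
mgh₁ = ½mv₂² + mgh₂ → v₂ = √(2g(h₁−h₂)) = √(2×8.0×(40−27)) = 14.42 m/s = 32.26 mph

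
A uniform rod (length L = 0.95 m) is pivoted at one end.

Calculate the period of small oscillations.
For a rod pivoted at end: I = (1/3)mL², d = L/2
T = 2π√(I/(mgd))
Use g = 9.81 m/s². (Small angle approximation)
I/m = (1/3)L² = 0.3008 m²; d = L/2 = 0.475 m
T = 2π√(I/(mgd)) = 2π√(0.3008/(9.81×0.475)) = 1.596 s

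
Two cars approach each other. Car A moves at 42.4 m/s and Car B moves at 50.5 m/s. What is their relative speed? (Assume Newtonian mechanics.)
v_rel = v_A + v_B = 42.4 + 50.5 = 92.9 m/s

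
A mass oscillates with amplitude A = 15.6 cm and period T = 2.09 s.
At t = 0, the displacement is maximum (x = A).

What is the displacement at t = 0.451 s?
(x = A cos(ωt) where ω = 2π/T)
ω = 2π/T = 2π/2.09 = 3.006 rad/s
x = A cos(ωt) = 15.6×cos(3.006×0.451) = 3.327 cm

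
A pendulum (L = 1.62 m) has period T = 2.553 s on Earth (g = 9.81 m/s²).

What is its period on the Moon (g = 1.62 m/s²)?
T = 2π√(L/g), so T_moon/T_earth = √(g_earth/g_moon)
T_moon = 2π√(1.62/1.62) = 6.283 s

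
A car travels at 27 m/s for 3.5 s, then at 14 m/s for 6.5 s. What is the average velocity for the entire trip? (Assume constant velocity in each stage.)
d₁ = v₁t₁ = 27 × 3.5 = 94.5 m
d₂ = v₂t₂ = 14 × 6.5 = 91 m
d_total = 185.5 m, t_total = 10 s
v_avg = d_total/t_total = 185.5/10 = 18.55 m/s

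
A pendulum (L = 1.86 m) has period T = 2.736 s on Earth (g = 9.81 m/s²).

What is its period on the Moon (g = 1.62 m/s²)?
T = 2π√(L/g), so T_moon/T_earth = √(g_earth/g_moon)
T_moon = 2π√(1.86/1.62) = 6.733 s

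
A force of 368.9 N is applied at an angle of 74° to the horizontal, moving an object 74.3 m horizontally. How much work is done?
W = Fd cosθ = 368.9×74.3×cos(74°) = 7555.0 J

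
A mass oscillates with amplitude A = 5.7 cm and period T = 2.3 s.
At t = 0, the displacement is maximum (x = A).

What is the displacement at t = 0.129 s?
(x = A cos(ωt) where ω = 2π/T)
ω = 2π/T = 2π/2.3 = 2.732 rad/s
x = A cos(ωt) = 5.7×cos(2.732×0.129) = 5.35 cm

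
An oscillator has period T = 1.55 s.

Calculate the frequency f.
f = 1/T = 1/1.55 = 0.6452 Hz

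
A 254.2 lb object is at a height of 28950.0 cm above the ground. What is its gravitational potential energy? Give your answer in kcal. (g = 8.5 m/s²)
PE = mgh = 115.3 kg × 8.5 m/s² × 289.5 m = 2.837e+05 J = 67.81 kcal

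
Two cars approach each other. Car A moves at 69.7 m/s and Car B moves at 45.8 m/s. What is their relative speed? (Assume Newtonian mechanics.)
v_rel = v_A + v_B = 69.7 + 45.8 = 115.5 m/s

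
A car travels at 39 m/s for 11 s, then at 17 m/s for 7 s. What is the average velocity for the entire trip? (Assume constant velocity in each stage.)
d₁ = v₁t₁ = 39 × 11 = 429 m
d₂ = v₂t₂ = 17 × 7 = 119 m
d_total = 548 m, t_total = 18 s
v_avg = d_total/t_total = 548/18 = 30.44 m/s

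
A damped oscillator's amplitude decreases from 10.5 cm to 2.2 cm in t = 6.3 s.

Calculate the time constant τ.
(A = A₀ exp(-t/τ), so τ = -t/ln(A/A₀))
A/A₀ = 2.2/10.5 = 0.2095; ln(A/A₀) = -1.563
τ = −t/ln(A/A₀) = −6.3/-1.563 = 4.031 s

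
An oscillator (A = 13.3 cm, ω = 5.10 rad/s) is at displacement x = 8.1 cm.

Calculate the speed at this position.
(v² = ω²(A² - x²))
v = ω√(A² − x²) = 5.1×√(0.133² − 0.081²) = 0.538 m/s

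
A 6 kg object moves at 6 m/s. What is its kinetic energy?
KE = ½mv² = ½×6×6² = 108.0 J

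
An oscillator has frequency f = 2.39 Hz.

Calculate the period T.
T = 1/f = 1/2.39 = 0.4184 s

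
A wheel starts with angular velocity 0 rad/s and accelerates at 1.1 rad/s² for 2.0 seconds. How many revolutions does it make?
θ = ω₀t + ½αt² = 0×2.0 + ½×1.1×2.0² = 2.2 rad
Revolutions = θ/(2π) = 2.2/(2π) = 0.35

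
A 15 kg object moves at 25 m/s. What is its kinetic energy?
KE = ½mv² = ½×15×25² = 4687.5 J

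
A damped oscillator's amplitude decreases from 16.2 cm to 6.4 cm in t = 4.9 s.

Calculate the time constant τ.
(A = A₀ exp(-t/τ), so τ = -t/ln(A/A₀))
A/A₀ = 6.4/16.2 = 0.3951; ln(A/A₀) = -0.9287
τ = −t/ln(A/A₀) = −4.9/-0.9287 = 5.276 s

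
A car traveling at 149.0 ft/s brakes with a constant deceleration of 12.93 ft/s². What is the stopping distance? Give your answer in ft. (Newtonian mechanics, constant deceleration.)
d = v₀² / (2a) (with unit conversion) = 858.5 ft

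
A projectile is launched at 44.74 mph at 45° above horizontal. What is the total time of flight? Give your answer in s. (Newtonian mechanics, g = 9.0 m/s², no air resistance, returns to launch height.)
T = 2v₀sin(θ)/g (with unit conversion) = 3.143 s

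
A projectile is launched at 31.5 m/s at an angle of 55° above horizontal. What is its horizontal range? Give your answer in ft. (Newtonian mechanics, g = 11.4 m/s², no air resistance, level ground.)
R = v₀² sin(2θ) / g (with unit conversion) = 268.3 ft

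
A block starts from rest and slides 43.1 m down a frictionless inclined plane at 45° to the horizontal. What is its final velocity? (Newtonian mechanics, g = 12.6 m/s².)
a = g sin(θ) = 12.6 × sin(45°) = 8.91 m/s²
v = √(2ad) = √(2 × 8.91 × 43.1) = 27.71 m/s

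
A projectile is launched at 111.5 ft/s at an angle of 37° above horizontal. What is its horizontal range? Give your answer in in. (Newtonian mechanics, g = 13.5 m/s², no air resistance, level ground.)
R = v₀² sin(2θ) / g (with unit conversion) = 3238.0 in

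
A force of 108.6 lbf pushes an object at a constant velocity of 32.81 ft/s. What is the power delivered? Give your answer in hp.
P = Fv = 483.1 N × 10 m/s = 4831 W = 6.478 hp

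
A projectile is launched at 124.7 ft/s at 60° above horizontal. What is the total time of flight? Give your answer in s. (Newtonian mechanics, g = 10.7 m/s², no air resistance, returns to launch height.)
T = 2v₀sin(θ)/g (with unit conversion) = 6.153 s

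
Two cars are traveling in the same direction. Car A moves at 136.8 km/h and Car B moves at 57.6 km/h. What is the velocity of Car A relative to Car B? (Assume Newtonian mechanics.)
v_rel = v_A - v_B = 136.8 - 57.6 = 79.2 km/h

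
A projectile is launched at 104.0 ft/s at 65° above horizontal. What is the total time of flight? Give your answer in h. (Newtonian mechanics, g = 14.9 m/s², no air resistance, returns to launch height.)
T = 2v₀sin(θ)/g (with unit conversion) = 0.001071 h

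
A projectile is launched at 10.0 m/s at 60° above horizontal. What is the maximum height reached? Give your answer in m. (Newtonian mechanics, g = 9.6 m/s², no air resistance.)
H = v₀²sin²(θ)/(2g) = 3.906 m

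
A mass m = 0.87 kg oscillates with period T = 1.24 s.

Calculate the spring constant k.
T = 2π√(m/k) → k = m(2π/T)² = 0.87×(2π/1.24)² = 22.34 N/m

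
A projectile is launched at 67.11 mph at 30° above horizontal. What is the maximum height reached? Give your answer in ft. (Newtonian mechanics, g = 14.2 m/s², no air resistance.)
H = v₀²sin²(θ)/(2g) (with unit conversion) = 25.99 ft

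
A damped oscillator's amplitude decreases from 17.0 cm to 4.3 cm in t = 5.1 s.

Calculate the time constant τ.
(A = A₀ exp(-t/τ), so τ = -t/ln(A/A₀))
A/A₀ = 4.3/17.0 = 0.2529; ln(A/A₀) = -1.375
τ = −t/ln(A/A₀) = −5.1/-1.375 = 3.71 s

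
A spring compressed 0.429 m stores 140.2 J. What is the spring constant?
PE = ½kx² → k = 2PE/x² = 2×140.2/0.429² = 1524.0 N/m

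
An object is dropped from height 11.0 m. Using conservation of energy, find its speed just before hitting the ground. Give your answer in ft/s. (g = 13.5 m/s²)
mgh = ½mv² → v = √(2gh) = √(2×13.5×11) = 17.23 m/s = 56.54 ft/s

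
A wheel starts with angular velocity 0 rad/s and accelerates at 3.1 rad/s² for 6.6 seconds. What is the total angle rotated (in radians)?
θ = ω₀t + ½αt² = 0×6.6 + ½×3.1×6.6² = 67.52 rad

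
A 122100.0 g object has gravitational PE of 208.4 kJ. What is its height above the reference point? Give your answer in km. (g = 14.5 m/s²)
PE = mgh → h = PE/(mg) = 2.084e+05 J / (122.1 kg × 14.5 m/s²) = 117.7 m = 0.1177 km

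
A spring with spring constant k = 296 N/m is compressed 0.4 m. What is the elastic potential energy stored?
PE = ½kx² = ½×296×0.4² = 23.68 J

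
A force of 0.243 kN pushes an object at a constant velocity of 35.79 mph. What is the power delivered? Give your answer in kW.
P = Fv = 243 N × 16 m/s = 3888 W = 3.888 kW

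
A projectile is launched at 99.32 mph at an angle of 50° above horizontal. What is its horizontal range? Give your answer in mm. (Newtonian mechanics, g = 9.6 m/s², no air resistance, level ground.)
R = v₀² sin(2θ) / g (with unit conversion) = 202200.0 mm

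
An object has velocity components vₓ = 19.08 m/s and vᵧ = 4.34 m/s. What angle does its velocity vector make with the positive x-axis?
θ = arctan(vᵧ/vₓ) = arctan(4.34/19.08) = 12.81°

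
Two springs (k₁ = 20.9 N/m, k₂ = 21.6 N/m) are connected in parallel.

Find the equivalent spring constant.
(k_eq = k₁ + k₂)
k_eq = k₁ + k₂ = 20.9 + 21.6 = 42.5 N/m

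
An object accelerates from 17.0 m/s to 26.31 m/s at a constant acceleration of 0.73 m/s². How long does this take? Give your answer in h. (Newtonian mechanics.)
t = (v - v₀)/a (with unit conversion) = 0.003543 h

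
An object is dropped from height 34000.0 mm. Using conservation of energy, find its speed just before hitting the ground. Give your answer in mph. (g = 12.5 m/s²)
mgh = ½mv² → v = √(2gh) = √(2×12.5×34) = 29.15 m/s = 65.22 mph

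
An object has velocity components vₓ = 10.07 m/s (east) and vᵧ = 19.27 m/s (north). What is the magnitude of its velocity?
|v| = √(vₓ² + vᵧ²) = √(10.07² + 19.27²) = √(472.738) = 21.74 m/s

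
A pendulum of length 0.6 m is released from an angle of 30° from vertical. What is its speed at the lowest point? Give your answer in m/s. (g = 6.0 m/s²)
h = L(1 − cosθ) = 0.6×(1 − cos30°) = 0.08038 m
v = √(2gh) = √(2×6.0×0.08038) = 0.9821 m/s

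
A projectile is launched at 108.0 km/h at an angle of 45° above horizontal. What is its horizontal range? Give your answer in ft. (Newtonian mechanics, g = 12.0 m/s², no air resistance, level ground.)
R = v₀² sin(2θ) / g (with unit conversion) = 246.1 ft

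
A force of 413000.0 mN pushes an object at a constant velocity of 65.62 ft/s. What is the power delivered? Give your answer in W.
P = Fv = 413 N × 20 m/s = 8260 W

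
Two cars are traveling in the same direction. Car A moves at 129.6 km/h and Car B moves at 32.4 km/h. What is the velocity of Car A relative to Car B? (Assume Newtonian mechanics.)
v_rel = v_A - v_B = 129.6 - 32.4 = 97.2 km/h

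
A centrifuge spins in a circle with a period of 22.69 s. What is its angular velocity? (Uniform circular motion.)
ω = 2π/T = 2π/22.69 = 0.2769 rad/s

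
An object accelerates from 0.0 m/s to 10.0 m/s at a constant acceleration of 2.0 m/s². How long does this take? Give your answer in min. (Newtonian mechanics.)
t = (v - v₀)/a (with unit conversion) = 0.08333 min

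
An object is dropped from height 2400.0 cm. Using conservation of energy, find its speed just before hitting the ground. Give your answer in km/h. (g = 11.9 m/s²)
mgh = ½mv² → v = √(2gh) = √(2×11.9×24) = 23.9 m/s = 86.04 km/h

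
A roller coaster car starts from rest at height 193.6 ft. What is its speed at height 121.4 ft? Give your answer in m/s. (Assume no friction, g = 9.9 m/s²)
mgh₁ = ½mv₂² + mgh₂ → v₂ = √(2g(h₁−h₂)) = √(2×9.9×(59.01−37)) = 20.87 m/s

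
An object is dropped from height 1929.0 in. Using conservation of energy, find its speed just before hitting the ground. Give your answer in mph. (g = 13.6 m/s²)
mgh = ½mv² → v = √(2gh) = √(2×13.6×49) = 36.51 m/s = 81.66 mph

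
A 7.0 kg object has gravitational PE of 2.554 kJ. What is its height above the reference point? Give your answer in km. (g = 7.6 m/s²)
PE = mgh → h = PE/(mg) = 2554 J / (7 kg × 7.6 m/s²) = 48.01 m = 0.04801 km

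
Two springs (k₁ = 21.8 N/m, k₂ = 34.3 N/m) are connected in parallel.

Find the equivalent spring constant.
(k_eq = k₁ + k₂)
k_eq = k₁ + k₂ = 21.8 + 34.3 = 56.1 N/m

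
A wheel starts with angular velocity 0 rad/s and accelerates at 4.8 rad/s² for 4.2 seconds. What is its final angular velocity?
ω = ω₀ + αt = 0 + 4.8 × 4.2 = 20.16 rad/s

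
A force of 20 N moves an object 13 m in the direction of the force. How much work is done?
W = Fd = 20×13 = 260.0 J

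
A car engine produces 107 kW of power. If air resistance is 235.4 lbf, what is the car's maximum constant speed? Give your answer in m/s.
P = Fv → v = P/F = 107000 W / 1047 N = 102.2 m/s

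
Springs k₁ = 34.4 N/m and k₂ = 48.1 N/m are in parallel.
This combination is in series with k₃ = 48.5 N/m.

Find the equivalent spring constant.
k₁₂ = k₁ + k₂ = 82.5 N/m (parallel)
1/k_eq = 1/k₁₂ + 1/k₃ → k_eq = 30.54 N/m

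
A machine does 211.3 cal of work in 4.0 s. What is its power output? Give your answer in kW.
P = W/t = 884.1 J / 4 s = 221 W = 0.221 kW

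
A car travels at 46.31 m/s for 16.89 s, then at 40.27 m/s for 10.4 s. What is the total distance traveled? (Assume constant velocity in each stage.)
d₁ = v₁t₁ = 46.31 × 16.89 = 782.176 m
d₂ = v₂t₂ = 40.27 × 10.4 = 418.808 m
d_total = 782.176 + 418.808 = 1200.98 m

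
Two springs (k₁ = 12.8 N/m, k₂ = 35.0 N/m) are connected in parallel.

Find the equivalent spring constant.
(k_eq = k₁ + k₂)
k_eq = k₁ + k₂ = 12.8 + 35.0 = 47.8 N/m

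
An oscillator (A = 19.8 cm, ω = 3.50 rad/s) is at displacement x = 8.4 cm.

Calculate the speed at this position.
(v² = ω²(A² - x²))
v = ω√(A² − x²) = 3.5×√(0.198² − 0.084²) = 0.6275 m/s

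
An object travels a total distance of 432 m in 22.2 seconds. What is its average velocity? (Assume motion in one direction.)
v_avg = Δd / Δt = 432 / 22.2 = 19.46 m/s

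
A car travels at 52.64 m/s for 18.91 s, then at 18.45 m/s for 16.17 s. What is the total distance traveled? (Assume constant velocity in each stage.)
d₁ = v₁t₁ = 52.64 × 18.91 = 995.422 m
d₂ = v₂t₂ = 18.45 × 16.17 = 298.337 m
d_total = 995.422 + 298.337 = 1293.76 m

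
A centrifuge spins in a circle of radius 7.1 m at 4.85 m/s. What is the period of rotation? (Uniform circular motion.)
T = 2πr/v = 2π×7.1/4.85 = 9.2 s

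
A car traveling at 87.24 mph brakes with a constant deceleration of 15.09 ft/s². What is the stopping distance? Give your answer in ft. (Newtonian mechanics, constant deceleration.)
d = v₀² / (2a) (with unit conversion) = 542.5 ft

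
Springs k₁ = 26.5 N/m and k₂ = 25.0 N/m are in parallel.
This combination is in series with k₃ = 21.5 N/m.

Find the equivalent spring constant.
k₁₂ = k₁ + k₂ = 51.5 N/m (parallel)
1/k_eq = 1/k₁₂ + 1/k₃ → k_eq = 15.17 N/m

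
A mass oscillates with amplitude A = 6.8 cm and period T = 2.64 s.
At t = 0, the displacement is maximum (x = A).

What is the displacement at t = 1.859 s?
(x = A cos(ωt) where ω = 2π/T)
ω = 2π/T = 2π/2.64 = 2.38 rad/s
x = A cos(ωt) = 6.8×cos(2.38×1.859) = -1.931 cm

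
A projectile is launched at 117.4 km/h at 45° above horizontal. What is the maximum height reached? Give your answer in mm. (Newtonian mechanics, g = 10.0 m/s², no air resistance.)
H = v₀²sin²(θ)/(2g) (with unit conversion) = 26590.0 mm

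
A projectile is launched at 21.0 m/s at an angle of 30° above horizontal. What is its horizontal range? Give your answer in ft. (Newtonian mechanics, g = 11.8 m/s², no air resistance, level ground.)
R = v₀² sin(2θ) / g (with unit conversion) = 106.2 ft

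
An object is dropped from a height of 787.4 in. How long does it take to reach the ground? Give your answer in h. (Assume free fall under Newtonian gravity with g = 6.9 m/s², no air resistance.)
t = √(2h/g) (with unit conversion) = 0.0006688 h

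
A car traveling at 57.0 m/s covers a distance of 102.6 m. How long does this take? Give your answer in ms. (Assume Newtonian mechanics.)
t = d/v (with unit conversion) = 1800.0 ms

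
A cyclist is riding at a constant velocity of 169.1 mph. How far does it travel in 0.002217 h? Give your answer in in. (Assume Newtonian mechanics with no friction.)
d = vt (with unit conversion) = 23750.0 in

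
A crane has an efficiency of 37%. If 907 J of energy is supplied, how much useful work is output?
W_out = η × W_in = 0.37 × 907 = 335.59 J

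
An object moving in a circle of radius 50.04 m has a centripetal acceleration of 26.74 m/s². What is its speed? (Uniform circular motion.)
v = √(a_c × r) = √(26.74 × 50.04) = 36.58 m/s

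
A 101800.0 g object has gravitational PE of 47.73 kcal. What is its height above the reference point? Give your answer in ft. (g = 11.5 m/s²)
PE = mgh → h = PE/(mg) = 1.997e+05 J / (101.8 kg × 11.5 m/s²) = 170.6 m = 559.7 ft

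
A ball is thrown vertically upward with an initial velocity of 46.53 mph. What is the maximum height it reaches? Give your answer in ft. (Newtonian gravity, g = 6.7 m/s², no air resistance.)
h_max = v₀²/(2g) (with unit conversion) = 105.9 ft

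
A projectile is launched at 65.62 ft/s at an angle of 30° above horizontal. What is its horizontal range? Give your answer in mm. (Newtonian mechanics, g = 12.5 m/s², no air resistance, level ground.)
R = v₀² sin(2θ) / g (with unit conversion) = 27720.0 mm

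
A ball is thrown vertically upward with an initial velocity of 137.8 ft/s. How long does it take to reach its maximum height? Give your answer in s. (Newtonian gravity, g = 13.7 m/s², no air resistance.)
t_up = v₀/g (with unit conversion) = 3.066 s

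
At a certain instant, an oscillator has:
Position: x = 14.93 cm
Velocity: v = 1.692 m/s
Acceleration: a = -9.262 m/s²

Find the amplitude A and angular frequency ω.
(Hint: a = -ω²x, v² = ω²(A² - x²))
a = −ω²x → ω = √(|a|/x) = √(9.262/0.1493) = 7.876 rad/s
v² = ω²(A² − x²) → A = √(x² + v²/ω²) = √(0.1493² + 1.692²/7.876²) = 0.2616 m = 26.16 cm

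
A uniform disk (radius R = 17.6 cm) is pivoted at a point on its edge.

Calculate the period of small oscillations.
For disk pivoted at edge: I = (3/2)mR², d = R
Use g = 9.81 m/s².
I/m = (3/2)R² = 0.04646 m²; d = R = 0.176 m
T = 2π√((3/2)R²/(gR)) = 2π√(3R/(2g)) = 1.031 s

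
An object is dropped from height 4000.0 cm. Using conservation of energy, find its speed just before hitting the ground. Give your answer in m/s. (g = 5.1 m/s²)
mgh = ½mv² → v = √(2gh) = √(2×5.1×40) = 20.2 m/s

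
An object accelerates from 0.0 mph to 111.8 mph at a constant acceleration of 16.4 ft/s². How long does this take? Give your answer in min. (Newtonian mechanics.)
t = (v - v₀)/a (with unit conversion) = 0.1666 min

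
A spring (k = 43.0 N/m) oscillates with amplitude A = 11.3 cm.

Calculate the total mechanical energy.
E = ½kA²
E = ½kA² = ½×43.0×(0.113)² = 0.2745 J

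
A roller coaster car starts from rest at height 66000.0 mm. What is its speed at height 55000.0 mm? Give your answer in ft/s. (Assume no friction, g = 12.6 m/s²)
mgh₁ = ½mv₂² + mgh₂ → v₂ = √(2g(h₁−h₂)) = √(2×12.6×(66−55)) = 16.65 m/s = 54.62 ft/s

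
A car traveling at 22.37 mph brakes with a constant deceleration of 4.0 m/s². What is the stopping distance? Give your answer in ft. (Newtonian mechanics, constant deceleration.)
d = v₀² / (2a) (with unit conversion) = 41.01 ft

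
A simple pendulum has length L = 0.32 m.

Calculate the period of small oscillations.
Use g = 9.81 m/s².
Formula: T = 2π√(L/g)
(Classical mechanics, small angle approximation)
T = 2π√(L/g) = 2π√(0.32/9.81) = 1.135 s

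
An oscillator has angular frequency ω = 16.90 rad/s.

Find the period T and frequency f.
T = 2π/ω = 2π/16.9 = 0.3718 s; f = ω/2π = 2.69 Hz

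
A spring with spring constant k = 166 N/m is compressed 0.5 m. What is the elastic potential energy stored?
PE = ½kx² = ½×166×0.5² = 20.75 J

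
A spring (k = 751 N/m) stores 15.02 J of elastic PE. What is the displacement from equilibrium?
PE = ½kx² → x = √(2PE/k) = √(2×15.02/751) = 0.2 m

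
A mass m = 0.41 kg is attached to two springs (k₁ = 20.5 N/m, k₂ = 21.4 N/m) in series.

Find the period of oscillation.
k_eq = k₁k₂/(k₁+k₂) = 10.47 N/m
T = 2π√(m/k_eq) = 2π√(0.41/10.47) = 1.243 s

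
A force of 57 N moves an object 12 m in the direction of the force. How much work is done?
W = Fd = 57×12 = 684.0 J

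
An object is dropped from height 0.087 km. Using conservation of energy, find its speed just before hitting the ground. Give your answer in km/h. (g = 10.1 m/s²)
mgh = ½mv² → v = √(2gh) = √(2×10.1×87) = 41.92 m/s = 150.9 km/h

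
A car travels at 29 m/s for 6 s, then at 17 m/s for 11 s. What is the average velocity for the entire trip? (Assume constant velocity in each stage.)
d₁ = v₁t₁ = 29 × 6 = 174 m
d₂ = v₂t₂ = 17 × 11 = 187 m
d_total = 361 m, t_total = 17 s
v_avg = d_total/t_total = 361/17 = 21.24 m/s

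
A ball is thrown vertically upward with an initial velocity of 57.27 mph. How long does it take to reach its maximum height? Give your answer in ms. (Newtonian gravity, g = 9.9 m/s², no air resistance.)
t_up = v₀/g (with unit conversion) = 2586.0 ms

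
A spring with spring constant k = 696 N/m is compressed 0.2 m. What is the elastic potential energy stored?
PE = ½kx² = ½×696×0.2² = 13.92 J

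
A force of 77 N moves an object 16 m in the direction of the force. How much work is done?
W = Fd = 77×16 = 1232.0 J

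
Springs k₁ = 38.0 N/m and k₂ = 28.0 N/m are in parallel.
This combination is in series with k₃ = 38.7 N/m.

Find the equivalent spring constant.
k₁₂ = k₁ + k₂ = 66 N/m (parallel)
1/k_eq = 1/k₁₂ + 1/k₃ → k_eq = 24.4 N/m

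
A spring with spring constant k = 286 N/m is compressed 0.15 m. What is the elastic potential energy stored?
PE = ½kx² = ½×286×0.15² = 3.217 J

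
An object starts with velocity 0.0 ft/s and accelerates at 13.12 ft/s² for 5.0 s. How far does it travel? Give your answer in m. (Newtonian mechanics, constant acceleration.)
d = v₀t + ½at² (with unit conversion) = 49.99 m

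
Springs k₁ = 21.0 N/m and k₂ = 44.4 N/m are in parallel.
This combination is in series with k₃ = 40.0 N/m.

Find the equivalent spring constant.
k₁₂ = k₁ + k₂ = 65.4 N/m (parallel)
1/k_eq = 1/k₁₂ + 1/k₃ → k_eq = 24.82 N/m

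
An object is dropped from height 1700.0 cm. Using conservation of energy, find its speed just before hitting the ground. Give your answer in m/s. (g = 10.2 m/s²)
mgh = ½mv² → v = √(2gh) = √(2×10.2×17) = 18.62 m/s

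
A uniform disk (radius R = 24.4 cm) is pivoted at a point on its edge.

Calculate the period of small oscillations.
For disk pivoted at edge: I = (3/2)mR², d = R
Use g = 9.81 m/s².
I/m = (3/2)R² = 0.0893 m²; d = R = 0.244 m
T = 2π√((3/2)R²/(gR)) = 2π√(3R/(2g)) = 1.214 s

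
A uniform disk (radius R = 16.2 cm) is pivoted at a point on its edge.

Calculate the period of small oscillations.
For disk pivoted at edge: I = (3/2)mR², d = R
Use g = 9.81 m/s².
I/m = (3/2)R² = 0.03937 m²; d = R = 0.162 m
T = 2π√((3/2)R²/(gR)) = 2π√(3R/(2g)) = 0.9889 s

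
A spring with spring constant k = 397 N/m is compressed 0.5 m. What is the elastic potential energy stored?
PE = ½kx² = ½×397×0.5² = 49.62 J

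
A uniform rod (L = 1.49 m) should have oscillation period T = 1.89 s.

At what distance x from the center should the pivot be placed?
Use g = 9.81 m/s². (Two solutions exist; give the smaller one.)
T = 2π√((L²/12 + x²)/(gx)). Let c = T²g/(4π²) = 0.8876.
x² − cx + L²/12 = 0 → x = (c − √(c² − L²/3))/2 = 0.3344 m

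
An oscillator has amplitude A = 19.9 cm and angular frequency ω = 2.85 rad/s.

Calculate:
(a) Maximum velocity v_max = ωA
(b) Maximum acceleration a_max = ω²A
v_max = ωA = 2.85×0.199 = 0.5671 m/s
a_max = ω²A = 2.85²×0.199 = 1.616 m/s²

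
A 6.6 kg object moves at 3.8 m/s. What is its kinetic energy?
KE = ½mv² = ½×6.6×3.8² = 47.652 J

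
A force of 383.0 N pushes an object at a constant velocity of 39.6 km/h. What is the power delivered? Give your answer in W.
P = Fv = 383 N × 11 m/s = 4213 W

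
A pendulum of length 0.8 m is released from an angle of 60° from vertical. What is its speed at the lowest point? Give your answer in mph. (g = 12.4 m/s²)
h = L(1 − cosθ) = 0.8×(1 − cos60°) = 0.4 m
v = √(2gh) = √(2×12.4×0.4) = 3.15 m/s = 7.045 mph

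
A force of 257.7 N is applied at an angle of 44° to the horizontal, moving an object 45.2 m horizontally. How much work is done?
W = Fd cosθ = 257.7×45.2×cos(44°) = 8378.9 J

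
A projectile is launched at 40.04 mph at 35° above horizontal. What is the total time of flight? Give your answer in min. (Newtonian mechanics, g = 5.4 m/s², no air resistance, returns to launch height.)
T = 2v₀sin(θ)/g (with unit conversion) = 0.06337 min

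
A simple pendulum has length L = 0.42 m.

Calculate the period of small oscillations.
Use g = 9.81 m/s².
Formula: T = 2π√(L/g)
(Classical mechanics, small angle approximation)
T = 2π√(L/g) = 2π√(0.42/9.81) = 1.3 s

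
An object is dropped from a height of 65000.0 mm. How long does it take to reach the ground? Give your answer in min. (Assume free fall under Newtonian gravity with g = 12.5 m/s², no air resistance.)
t = √(2h/g) (with unit conversion) = 0.05375 min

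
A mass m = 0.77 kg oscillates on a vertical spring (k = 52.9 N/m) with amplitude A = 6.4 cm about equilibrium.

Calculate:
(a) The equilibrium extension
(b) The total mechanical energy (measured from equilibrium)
x_eq = mg/k = 0.77×9.81/52.9 = 0.1428 m = 14.28 cm
E = ½kA² = ½×52.9×(0.064)² = 0.1083 J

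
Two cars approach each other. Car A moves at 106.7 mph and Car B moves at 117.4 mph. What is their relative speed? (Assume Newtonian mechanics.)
v_rel = v_A + v_B = 106.7 + 117.4 = 224.1 mph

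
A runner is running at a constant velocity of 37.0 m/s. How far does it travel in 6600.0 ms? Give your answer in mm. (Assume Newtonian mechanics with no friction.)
d = vt (with unit conversion) = 244200.0 mm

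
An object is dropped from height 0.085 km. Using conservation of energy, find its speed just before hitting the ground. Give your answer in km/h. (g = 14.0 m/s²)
mgh = ½mv² → v = √(2gh) = √(2×14.0×85) = 48.79 m/s = 175.6 km/h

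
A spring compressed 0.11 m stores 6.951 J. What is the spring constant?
PE = ½kx² → k = 2PE/x² = 2×6.951/0.11² = 1149.0 N/m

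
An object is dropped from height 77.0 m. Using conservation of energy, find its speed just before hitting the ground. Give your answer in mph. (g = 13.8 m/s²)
mgh = ½mv² → v = √(2gh) = √(2×13.8×77) = 46.1 m/s = 103.1 mph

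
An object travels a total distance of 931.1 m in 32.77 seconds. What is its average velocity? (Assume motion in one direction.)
v_avg = Δd / Δt = 931.1 / 32.77 = 28.41 m/s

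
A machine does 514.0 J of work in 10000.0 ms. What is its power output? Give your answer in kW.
P = W/t = 514 J / 10 s = 51.4 W = 0.0514 kW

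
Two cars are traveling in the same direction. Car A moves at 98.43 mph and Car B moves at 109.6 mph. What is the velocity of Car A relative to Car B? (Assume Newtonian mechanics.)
v_rel = v_A - v_B = 98.43 - 109.6 = -11.17 mph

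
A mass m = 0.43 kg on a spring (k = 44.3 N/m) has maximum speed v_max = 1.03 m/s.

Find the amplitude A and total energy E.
½mv²_max = ½kA² → A = v_max√(m/k) = 1.03×√(0.43/44.3) = 0.1015 m = 10.15 cm
E = ½mv²_max = ½×0.43×1.03² = 0.2281 J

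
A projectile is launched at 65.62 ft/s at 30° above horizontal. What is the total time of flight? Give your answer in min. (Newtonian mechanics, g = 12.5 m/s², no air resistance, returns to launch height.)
T = 2v₀sin(θ)/g (with unit conversion) = 0.02667 min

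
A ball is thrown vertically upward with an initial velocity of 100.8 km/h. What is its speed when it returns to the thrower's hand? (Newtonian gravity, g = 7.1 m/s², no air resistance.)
By conservation of energy, the ball returns at the same speed = 100.8 km/h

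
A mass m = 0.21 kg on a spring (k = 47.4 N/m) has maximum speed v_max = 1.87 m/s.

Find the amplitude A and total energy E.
½mv²_max = ½kA² → A = v_max√(m/k) = 1.87×√(0.21/47.4) = 0.1245 m = 12.45 cm
E = ½mv²_max = ½×0.21×1.87² = 0.3672 J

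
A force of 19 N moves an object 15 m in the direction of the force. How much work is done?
W = Fd = 19×15 = 285.0 J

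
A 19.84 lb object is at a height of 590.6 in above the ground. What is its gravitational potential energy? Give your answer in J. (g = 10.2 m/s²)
PE = mgh = 8.999 kg × 10.2 m/s² × 15 m = 1377 J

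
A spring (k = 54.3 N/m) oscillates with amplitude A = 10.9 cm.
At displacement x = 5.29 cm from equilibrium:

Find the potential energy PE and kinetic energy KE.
E_total = ½kA² = ½×54.3×(0.109)² = 0.3226 J
PE = ½kx² = ½×54.3×(0.0529)² = 0.07598 J
KE = E_total − PE = 0.2466 J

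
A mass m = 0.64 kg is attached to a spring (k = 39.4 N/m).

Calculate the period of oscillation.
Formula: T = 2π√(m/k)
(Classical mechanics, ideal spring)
T = 2π√(m/k) = 2π√(0.64/39.4) = 0.8008 s; f = 1/T = 1.249 Hz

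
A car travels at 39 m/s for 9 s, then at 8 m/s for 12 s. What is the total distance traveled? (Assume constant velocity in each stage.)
d₁ = v₁t₁ = 39 × 9 = 351 m
d₂ = v₂t₂ = 8 × 12 = 96 m
d_total = 351 + 96 = 447 m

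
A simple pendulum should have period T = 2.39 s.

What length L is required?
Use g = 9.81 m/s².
T = 2π√(L/g) → L = g(T/2π)² = 9.81×(2.39/2π)² = 1.419 m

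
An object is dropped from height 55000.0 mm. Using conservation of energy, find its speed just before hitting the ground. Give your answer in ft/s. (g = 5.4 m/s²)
mgh = ½mv² → v = √(2gh) = √(2×5.4×55) = 24.37 m/s = 79.96 ft/s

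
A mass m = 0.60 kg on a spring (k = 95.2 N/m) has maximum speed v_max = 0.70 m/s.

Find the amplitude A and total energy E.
½mv²_max = ½kA² → A = v_max√(m/k) = 0.7×√(0.6/95.2) = 0.05557 m = 5.557 cm
E = ½mv²_max = ½×0.6×0.7² = 0.147 J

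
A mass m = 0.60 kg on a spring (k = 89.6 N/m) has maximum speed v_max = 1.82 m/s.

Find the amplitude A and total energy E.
½mv²_max = ½kA² → A = v_max√(m/k) = 1.82×√(0.6/89.6) = 0.1489 m = 14.89 cm
E = ½mv²_max = ½×0.6×1.82² = 0.9937 J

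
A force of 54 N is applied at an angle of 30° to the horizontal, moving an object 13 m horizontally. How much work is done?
W = Fd cosθ = 54×13×cos(30°) = 607.95 J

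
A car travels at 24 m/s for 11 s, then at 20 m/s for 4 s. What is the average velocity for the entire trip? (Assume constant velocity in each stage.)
d₁ = v₁t₁ = 24 × 11 = 264 m
d₂ = v₂t₂ = 20 × 4 = 80 m
d_total = 344 m, t_total = 15 s
v_avg = d_total/t_total = 344/15 = 22.93 m/s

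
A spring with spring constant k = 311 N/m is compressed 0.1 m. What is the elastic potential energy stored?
PE = ½kx² = ½×311×0.1² = 1.555 J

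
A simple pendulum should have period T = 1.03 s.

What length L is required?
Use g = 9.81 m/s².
T = 2π√(L/g) → L = g(T/2π)² = 9.81×(1.03/2π)² = 0.2636 m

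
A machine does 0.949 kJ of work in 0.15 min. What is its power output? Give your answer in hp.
P = W/t = 949 J / 9 s = 105.4 W = 0.1414 hp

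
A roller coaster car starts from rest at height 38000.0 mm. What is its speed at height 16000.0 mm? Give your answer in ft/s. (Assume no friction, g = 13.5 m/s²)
mgh₁ = ½mv₂² + mgh₂ → v₂ = √(2g(h₁−h₂)) = √(2×13.5×(38−16)) = 24.37 m/s = 79.96 ft/s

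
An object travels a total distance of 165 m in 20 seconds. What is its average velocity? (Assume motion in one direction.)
v_avg = Δd / Δt = 165 / 20 = 8.25 m/s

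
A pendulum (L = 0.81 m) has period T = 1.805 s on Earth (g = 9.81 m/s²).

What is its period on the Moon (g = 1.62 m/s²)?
T = 2π√(L/g), so T_moon/T_earth = √(g_earth/g_moon)
T_moon = 2π√(0.81/1.62) = 4.443 s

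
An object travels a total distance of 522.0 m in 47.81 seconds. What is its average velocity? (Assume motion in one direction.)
v_avg = Δd / Δt = 522.0 / 47.81 = 10.92 m/s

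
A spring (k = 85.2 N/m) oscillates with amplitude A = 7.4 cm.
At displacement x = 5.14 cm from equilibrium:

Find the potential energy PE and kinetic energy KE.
E_total = ½kA² = ½×85.2×(0.074)² = 0.2333 J
PE = ½kx² = ½×85.2×(0.0514)² = 0.1125 J
KE = E_total − PE = 0.1207 J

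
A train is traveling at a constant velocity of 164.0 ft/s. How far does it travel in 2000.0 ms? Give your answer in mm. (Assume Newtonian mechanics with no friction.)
d = vt (with unit conversion) = 99970.0 mm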